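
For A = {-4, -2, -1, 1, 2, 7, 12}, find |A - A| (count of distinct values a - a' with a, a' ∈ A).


A - A = {a - a' : a, a' ∈ A}; |A| = 7.
Bounds: 2|A|-1 ≤ |A - A| ≤ |A|² - |A| + 1, i.e. 13 ≤ |A - A| ≤ 43.
Note: 0 ∈ A - A always (from a - a). The set is symmetric: if d ∈ A - A then -d ∈ A - A.
Enumerate nonzero differences d = a - a' with a > a' (then include -d):
Positive differences: {1, 2, 3, 4, 5, 6, 8, 9, 10, 11, 13, 14, 16}
Full difference set: {0} ∪ (positive diffs) ∪ (negative diffs).
|A - A| = 1 + 2·13 = 27 (matches direct enumeration: 27).

|A - A| = 27


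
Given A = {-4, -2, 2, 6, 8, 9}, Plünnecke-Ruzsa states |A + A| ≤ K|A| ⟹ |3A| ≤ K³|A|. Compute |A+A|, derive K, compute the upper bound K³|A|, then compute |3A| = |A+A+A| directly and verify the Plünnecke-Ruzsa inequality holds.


|A| = 6.
Step 1: Compute A + A by enumerating all 36 pairs.
A + A = {-8, -6, -4, -2, 0, 2, 4, 5, 6, 7, 8, 10, 11, 12, 14, 15, 16, 17, 18}, so |A + A| = 19.
Step 2: Doubling constant K = |A + A|/|A| = 19/6 = 19/6 ≈ 3.1667.
Step 3: Plünnecke-Ruzsa gives |3A| ≤ K³·|A| = (3.1667)³ · 6 ≈ 190.5278.
Step 4: Compute 3A = A + A + A directly by enumerating all triples (a,b,c) ∈ A³; |3A| = 34.
Step 5: Check 34 ≤ 190.5278? Yes ✓.

K = 19/6, Plünnecke-Ruzsa bound K³|A| ≈ 190.5278, |3A| = 34, inequality holds.


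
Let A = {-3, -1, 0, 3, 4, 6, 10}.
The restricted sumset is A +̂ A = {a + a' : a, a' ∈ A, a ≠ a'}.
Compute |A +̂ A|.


Restricted sumset: A +̂ A = {a + a' : a ∈ A, a' ∈ A, a ≠ a'}.
Equivalently, take A + A and drop any sum 2a that is achievable ONLY as a + a for a ∈ A (i.e. sums representable only with equal summands).
Enumerate pairs (a, a') with a < a' (symmetric, so each unordered pair gives one sum; this covers all a ≠ a'):
  -3 + -1 = -4
  -3 + 0 = -3
  -3 + 3 = 0
  -3 + 4 = 1
  -3 + 6 = 3
  -3 + 10 = 7
  -1 + 0 = -1
  -1 + 3 = 2
  -1 + 4 = 3
  -1 + 6 = 5
  -1 + 10 = 9
  0 + 3 = 3
  0 + 4 = 4
  0 + 6 = 6
  0 + 10 = 10
  3 + 4 = 7
  3 + 6 = 9
  3 + 10 = 13
  4 + 6 = 10
  4 + 10 = 14
  6 + 10 = 16
Collected distinct sums: {-4, -3, -1, 0, 1, 2, 3, 4, 5, 6, 7, 9, 10, 13, 14, 16}
|A +̂ A| = 16
(Reference bound: |A +̂ A| ≥ 2|A| - 3 for |A| ≥ 2, with |A| = 7 giving ≥ 11.)

|A +̂ A| = 16


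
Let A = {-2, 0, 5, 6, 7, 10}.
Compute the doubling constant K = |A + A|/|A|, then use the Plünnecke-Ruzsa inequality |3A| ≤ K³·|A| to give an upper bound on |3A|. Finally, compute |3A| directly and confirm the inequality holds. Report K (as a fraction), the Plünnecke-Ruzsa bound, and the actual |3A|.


|A| = 6.
Step 1: Compute A + A by enumerating all 36 pairs.
A + A = {-4, -2, 0, 3, 4, 5, 6, 7, 8, 10, 11, 12, 13, 14, 15, 16, 17, 20}, so |A + A| = 18.
Step 2: Doubling constant K = |A + A|/|A| = 18/6 = 18/6 ≈ 3.0000.
Step 3: Plünnecke-Ruzsa gives |3A| ≤ K³·|A| = (3.0000)³ · 6 ≈ 162.0000.
Step 4: Compute 3A = A + A + A directly by enumerating all triples (a,b,c) ∈ A³; |3A| = 32.
Step 5: Check 32 ≤ 162.0000? Yes ✓.

K = 18/6, Plünnecke-Ruzsa bound K³|A| ≈ 162.0000, |3A| = 32, inequality holds.


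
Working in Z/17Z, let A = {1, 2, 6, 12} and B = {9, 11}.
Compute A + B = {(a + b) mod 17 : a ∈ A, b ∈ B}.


Work in Z/17Z: reduce every sum a + b modulo 17.
Enumerate all 8 pairs:
a = 1: 1+9=10, 1+11=12
a = 2: 2+9=11, 2+11=13
a = 6: 6+9=15, 6+11=0
a = 12: 12+9=4, 12+11=6
Distinct residues collected: {0, 4, 6, 10, 11, 12, 13, 15}
|A + B| = 8 (out of 17 total residues).

A + B = {0, 4, 6, 10, 11, 12, 13, 15}


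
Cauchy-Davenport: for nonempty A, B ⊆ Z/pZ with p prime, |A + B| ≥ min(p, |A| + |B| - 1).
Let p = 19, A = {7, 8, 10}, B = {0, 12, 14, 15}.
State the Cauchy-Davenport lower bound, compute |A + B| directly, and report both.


Cauchy-Davenport: |A + B| ≥ min(p, |A| + |B| - 1) for A, B nonempty in Z/pZ.
|A| = 3, |B| = 4, p = 19.
CD lower bound = min(19, 3 + 4 - 1) = min(19, 6) = 6.
Compute A + B mod 19 directly:
a = 7: 7+0=7, 7+12=0, 7+14=2, 7+15=3
a = 8: 8+0=8, 8+12=1, 8+14=3, 8+15=4
a = 10: 10+0=10, 10+12=3, 10+14=5, 10+15=6
A + B = {0, 1, 2, 3, 4, 5, 6, 7, 8, 10}, so |A + B| = 10.
Verify: 10 ≥ 6? Yes ✓.

CD lower bound = 6, actual |A + B| = 10.


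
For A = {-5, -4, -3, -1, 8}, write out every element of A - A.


A - A = {a - a' : a, a' ∈ A}.
Compute a - a' for each ordered pair (a, a'):
a = -5: -5--5=0, -5--4=-1, -5--3=-2, -5--1=-4, -5-8=-13
a = -4: -4--5=1, -4--4=0, -4--3=-1, -4--1=-3, -4-8=-12
a = -3: -3--5=2, -3--4=1, -3--3=0, -3--1=-2, -3-8=-11
a = -1: -1--5=4, -1--4=3, -1--3=2, -1--1=0, -1-8=-9
a = 8: 8--5=13, 8--4=12, 8--3=11, 8--1=9, 8-8=0
Collecting distinct values (and noting 0 appears from a-a):
A - A = {-13, -12, -11, -9, -4, -3, -2, -1, 0, 1, 2, 3, 4, 9, 11, 12, 13}
|A - A| = 17

A - A = {-13, -12, -11, -9, -4, -3, -2, -1, 0, 1, 2, 3, 4, 9, 11, 12, 13}


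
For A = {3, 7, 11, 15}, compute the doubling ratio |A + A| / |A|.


|A| = 4.
Compute A + A by enumerating all 16 pairs.
A + A = {6, 10, 14, 18, 22, 26, 30}, so |A + A| = 7.
K = |A + A| / |A| = 7/4 (already in lowest terms) ≈ 1.7500.
Reference: AP of size 4 gives K = 7/4 ≈ 1.7500; a fully generic set of size 4 gives K ≈ 2.5000.

|A| = 4, |A + A| = 7, K = 7/4.


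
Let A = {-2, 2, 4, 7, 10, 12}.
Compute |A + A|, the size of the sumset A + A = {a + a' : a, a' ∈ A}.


A + A = {a + a' : a, a' ∈ A}; |A| = 6.
General bounds: 2|A| - 1 ≤ |A + A| ≤ |A|(|A|+1)/2, i.e. 11 ≤ |A + A| ≤ 21.
Lower bound 2|A|-1 is attained iff A is an arithmetic progression.
Enumerate sums a + a' for a ≤ a' (symmetric, so this suffices):
a = -2: -2+-2=-4, -2+2=0, -2+4=2, -2+7=5, -2+10=8, -2+12=10
a = 2: 2+2=4, 2+4=6, 2+7=9, 2+10=12, 2+12=14
a = 4: 4+4=8, 4+7=11, 4+10=14, 4+12=16
a = 7: 7+7=14, 7+10=17, 7+12=19
a = 10: 10+10=20, 10+12=22
a = 12: 12+12=24
Distinct sums: {-4, 0, 2, 4, 5, 6, 8, 9, 10, 11, 12, 14, 16, 17, 19, 20, 22, 24}
|A + A| = 18

|A + A| = 18


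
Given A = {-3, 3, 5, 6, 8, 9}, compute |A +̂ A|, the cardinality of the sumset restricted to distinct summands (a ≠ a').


Restricted sumset: A +̂ A = {a + a' : a ∈ A, a' ∈ A, a ≠ a'}.
Equivalently, take A + A and drop any sum 2a that is achievable ONLY as a + a for a ∈ A (i.e. sums representable only with equal summands).
Enumerate pairs (a, a') with a < a' (symmetric, so each unordered pair gives one sum; this covers all a ≠ a'):
  -3 + 3 = 0
  -3 + 5 = 2
  -3 + 6 = 3
  -3 + 8 = 5
  -3 + 9 = 6
  3 + 5 = 8
  3 + 6 = 9
  3 + 8 = 11
  3 + 9 = 12
  5 + 6 = 11
  5 + 8 = 13
  5 + 9 = 14
  6 + 8 = 14
  6 + 9 = 15
  8 + 9 = 17
Collected distinct sums: {0, 2, 3, 5, 6, 8, 9, 11, 12, 13, 14, 15, 17}
|A +̂ A| = 13
(Reference bound: |A +̂ A| ≥ 2|A| - 3 for |A| ≥ 2, with |A| = 6 giving ≥ 9.)

|A +̂ A| = 13


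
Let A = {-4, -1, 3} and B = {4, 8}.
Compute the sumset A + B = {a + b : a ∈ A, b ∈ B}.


A + B = {a + b : a ∈ A, b ∈ B}.
Enumerate all |A|·|B| = 3·2 = 6 pairs (a, b) and collect distinct sums.
a = -4: -4+4=0, -4+8=4
a = -1: -1+4=3, -1+8=7
a = 3: 3+4=7, 3+8=11
Collecting distinct sums: A + B = {0, 3, 4, 7, 11}
|A + B| = 5

A + B = {0, 3, 4, 7, 11}


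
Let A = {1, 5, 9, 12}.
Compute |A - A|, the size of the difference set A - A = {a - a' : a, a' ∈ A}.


A - A = {a - a' : a, a' ∈ A}; |A| = 4.
Bounds: 2|A|-1 ≤ |A - A| ≤ |A|² - |A| + 1, i.e. 7 ≤ |A - A| ≤ 13.
Note: 0 ∈ A - A always (from a - a). The set is symmetric: if d ∈ A - A then -d ∈ A - A.
Enumerate nonzero differences d = a - a' with a > a' (then include -d):
Positive differences: {3, 4, 7, 8, 11}
Full difference set: {0} ∪ (positive diffs) ∪ (negative diffs).
|A - A| = 1 + 2·5 = 11 (matches direct enumeration: 11).

|A - A| = 11


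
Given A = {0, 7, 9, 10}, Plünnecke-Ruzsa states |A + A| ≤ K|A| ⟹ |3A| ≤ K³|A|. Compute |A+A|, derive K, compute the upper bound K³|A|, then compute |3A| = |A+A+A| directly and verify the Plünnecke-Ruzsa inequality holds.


|A| = 4.
Step 1: Compute A + A by enumerating all 16 pairs.
A + A = {0, 7, 9, 10, 14, 16, 17, 18, 19, 20}, so |A + A| = 10.
Step 2: Doubling constant K = |A + A|/|A| = 10/4 = 10/4 ≈ 2.5000.
Step 3: Plünnecke-Ruzsa gives |3A| ≤ K³·|A| = (2.5000)³ · 4 ≈ 62.5000.
Step 4: Compute 3A = A + A + A directly by enumerating all triples (a,b,c) ∈ A³; |3A| = 19.
Step 5: Check 19 ≤ 62.5000? Yes ✓.

K = 10/4, Plünnecke-Ruzsa bound K³|A| ≈ 62.5000, |3A| = 19, inequality holds.


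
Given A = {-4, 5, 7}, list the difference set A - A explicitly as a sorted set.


A - A = {a - a' : a, a' ∈ A}.
Compute a - a' for each ordered pair (a, a'):
a = -4: -4--4=0, -4-5=-9, -4-7=-11
a = 5: 5--4=9, 5-5=0, 5-7=-2
a = 7: 7--4=11, 7-5=2, 7-7=0
Collecting distinct values (and noting 0 appears from a-a):
A - A = {-11, -9, -2, 0, 2, 9, 11}
|A - A| = 7

A - A = {-11, -9, -2, 0, 2, 9, 11}


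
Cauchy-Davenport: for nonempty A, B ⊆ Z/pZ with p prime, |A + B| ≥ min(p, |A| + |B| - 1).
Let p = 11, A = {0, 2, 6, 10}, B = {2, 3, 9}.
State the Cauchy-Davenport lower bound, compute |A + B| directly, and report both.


Cauchy-Davenport: |A + B| ≥ min(p, |A| + |B| - 1) for A, B nonempty in Z/pZ.
|A| = 4, |B| = 3, p = 11.
CD lower bound = min(11, 4 + 3 - 1) = min(11, 6) = 6.
Compute A + B mod 11 directly:
a = 0: 0+2=2, 0+3=3, 0+9=9
a = 2: 2+2=4, 2+3=5, 2+9=0
a = 6: 6+2=8, 6+3=9, 6+9=4
a = 10: 10+2=1, 10+3=2, 10+9=8
A + B = {0, 1, 2, 3, 4, 5, 8, 9}, so |A + B| = 8.
Verify: 8 ≥ 6? Yes ✓.

CD lower bound = 6, actual |A + B| = 8.


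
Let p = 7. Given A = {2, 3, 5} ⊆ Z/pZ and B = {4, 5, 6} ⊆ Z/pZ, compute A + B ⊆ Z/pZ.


Work in Z/7Z: reduce every sum a + b modulo 7.
Enumerate all 9 pairs:
a = 2: 2+4=6, 2+5=0, 2+6=1
a = 3: 3+4=0, 3+5=1, 3+6=2
a = 5: 5+4=2, 5+5=3, 5+6=4
Distinct residues collected: {0, 1, 2, 3, 4, 6}
|A + B| = 6 (out of 7 total residues).

A + B = {0, 1, 2, 3, 4, 6}


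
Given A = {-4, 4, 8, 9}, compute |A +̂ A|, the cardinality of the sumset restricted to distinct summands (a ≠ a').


Restricted sumset: A +̂ A = {a + a' : a ∈ A, a' ∈ A, a ≠ a'}.
Equivalently, take A + A and drop any sum 2a that is achievable ONLY as a + a for a ∈ A (i.e. sums representable only with equal summands).
Enumerate pairs (a, a') with a < a' (symmetric, so each unordered pair gives one sum; this covers all a ≠ a'):
  -4 + 4 = 0
  -4 + 8 = 4
  -4 + 9 = 5
  4 + 8 = 12
  4 + 9 = 13
  8 + 9 = 17
Collected distinct sums: {0, 4, 5, 12, 13, 17}
|A +̂ A| = 6
(Reference bound: |A +̂ A| ≥ 2|A| - 3 for |A| ≥ 2, with |A| = 4 giving ≥ 5.)

|A +̂ A| = 6


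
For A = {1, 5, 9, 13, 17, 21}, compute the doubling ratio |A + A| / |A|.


|A| = 6.
Compute A + A by enumerating all 36 pairs.
A + A = {2, 6, 10, 14, 18, 22, 26, 30, 34, 38, 42}, so |A + A| = 11.
K = |A + A| / |A| = 11/6 (already in lowest terms) ≈ 1.8333.
Reference: AP of size 6 gives K = 11/6 ≈ 1.8333; a fully generic set of size 6 gives K ≈ 3.5000.

|A| = 6, |A + A| = 11, K = 11/6.


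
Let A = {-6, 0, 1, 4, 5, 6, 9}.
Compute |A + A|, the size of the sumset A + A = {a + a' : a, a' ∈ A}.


A + A = {a + a' : a, a' ∈ A}; |A| = 7.
General bounds: 2|A| - 1 ≤ |A + A| ≤ |A|(|A|+1)/2, i.e. 13 ≤ |A + A| ≤ 28.
Lower bound 2|A|-1 is attained iff A is an arithmetic progression.
Enumerate sums a + a' for a ≤ a' (symmetric, so this suffices):
a = -6: -6+-6=-12, -6+0=-6, -6+1=-5, -6+4=-2, -6+5=-1, -6+6=0, -6+9=3
a = 0: 0+0=0, 0+1=1, 0+4=4, 0+5=5, 0+6=6, 0+9=9
a = 1: 1+1=2, 1+4=5, 1+5=6, 1+6=7, 1+9=10
a = 4: 4+4=8, 4+5=9, 4+6=10, 4+9=13
a = 5: 5+5=10, 5+6=11, 5+9=14
a = 6: 6+6=12, 6+9=15
a = 9: 9+9=18
Distinct sums: {-12, -6, -5, -2, -1, 0, 1, 2, 3, 4, 5, 6, 7, 8, 9, 10, 11, 12, 13, 14, 15, 18}
|A + A| = 22

|A + A| = 22


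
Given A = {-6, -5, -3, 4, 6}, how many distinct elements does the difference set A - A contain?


A - A = {a - a' : a, a' ∈ A}; |A| = 5.
Bounds: 2|A|-1 ≤ |A - A| ≤ |A|² - |A| + 1, i.e. 9 ≤ |A - A| ≤ 21.
Note: 0 ∈ A - A always (from a - a). The set is symmetric: if d ∈ A - A then -d ∈ A - A.
Enumerate nonzero differences d = a - a' with a > a' (then include -d):
Positive differences: {1, 2, 3, 7, 9, 10, 11, 12}
Full difference set: {0} ∪ (positive diffs) ∪ (negative diffs).
|A - A| = 1 + 2·8 = 17 (matches direct enumeration: 17).

|A - A| = 17


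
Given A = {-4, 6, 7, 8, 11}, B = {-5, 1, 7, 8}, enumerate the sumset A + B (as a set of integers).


A + B = {a + b : a ∈ A, b ∈ B}.
Enumerate all |A|·|B| = 5·4 = 20 pairs (a, b) and collect distinct sums.
a = -4: -4+-5=-9, -4+1=-3, -4+7=3, -4+8=4
a = 6: 6+-5=1, 6+1=7, 6+7=13, 6+8=14
a = 7: 7+-5=2, 7+1=8, 7+7=14, 7+8=15
a = 8: 8+-5=3, 8+1=9, 8+7=15, 8+8=16
a = 11: 11+-5=6, 11+1=12, 11+7=18, 11+8=19
Collecting distinct sums: A + B = {-9, -3, 1, 2, 3, 4, 6, 7, 8, 9, 12, 13, 14, 15, 16, 18, 19}
|A + B| = 17

A + B = {-9, -3, 1, 2, 3, 4, 6, 7, 8, 9, 12, 13, 14, 15, 16, 18, 19}


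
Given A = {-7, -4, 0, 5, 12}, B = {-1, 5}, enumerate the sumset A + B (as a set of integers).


A + B = {a + b : a ∈ A, b ∈ B}.
Enumerate all |A|·|B| = 5·2 = 10 pairs (a, b) and collect distinct sums.
a = -7: -7+-1=-8, -7+5=-2
a = -4: -4+-1=-5, -4+5=1
a = 0: 0+-1=-1, 0+5=5
a = 5: 5+-1=4, 5+5=10
a = 12: 12+-1=11, 12+5=17
Collecting distinct sums: A + B = {-8, -5, -2, -1, 1, 4, 5, 10, 11, 17}
|A + B| = 10

A + B = {-8, -5, -2, -1, 1, 4, 5, 10, 11, 17}


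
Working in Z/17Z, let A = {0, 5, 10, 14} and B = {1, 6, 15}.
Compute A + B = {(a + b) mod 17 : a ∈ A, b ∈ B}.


Work in Z/17Z: reduce every sum a + b modulo 17.
Enumerate all 12 pairs:
a = 0: 0+1=1, 0+6=6, 0+15=15
a = 5: 5+1=6, 5+6=11, 5+15=3
a = 10: 10+1=11, 10+6=16, 10+15=8
a = 14: 14+1=15, 14+6=3, 14+15=12
Distinct residues collected: {1, 3, 6, 8, 11, 12, 15, 16}
|A + B| = 8 (out of 17 total residues).

A + B = {1, 3, 6, 8, 11, 12, 15, 16}


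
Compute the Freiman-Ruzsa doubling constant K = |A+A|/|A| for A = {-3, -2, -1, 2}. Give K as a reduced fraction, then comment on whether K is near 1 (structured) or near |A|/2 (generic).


|A| = 4.
Compute A + A by enumerating all 16 pairs.
A + A = {-6, -5, -4, -3, -2, -1, 0, 1, 4}, so |A + A| = 9.
K = |A + A| / |A| = 9/4 (already in lowest terms) ≈ 2.2500.
Reference: AP of size 4 gives K = 7/4 ≈ 1.7500; a fully generic set of size 4 gives K ≈ 2.5000.

|A| = 4, |A + A| = 9, K = 9/4.


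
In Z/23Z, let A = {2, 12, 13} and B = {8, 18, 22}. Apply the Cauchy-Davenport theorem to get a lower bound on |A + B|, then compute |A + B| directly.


Cauchy-Davenport: |A + B| ≥ min(p, |A| + |B| - 1) for A, B nonempty in Z/pZ.
|A| = 3, |B| = 3, p = 23.
CD lower bound = min(23, 3 + 3 - 1) = min(23, 5) = 5.
Compute A + B mod 23 directly:
a = 2: 2+8=10, 2+18=20, 2+22=1
a = 12: 12+8=20, 12+18=7, 12+22=11
a = 13: 13+8=21, 13+18=8, 13+22=12
A + B = {1, 7, 8, 10, 11, 12, 20, 21}, so |A + B| = 8.
Verify: 8 ≥ 5? Yes ✓.

CD lower bound = 5, actual |A + B| = 8.


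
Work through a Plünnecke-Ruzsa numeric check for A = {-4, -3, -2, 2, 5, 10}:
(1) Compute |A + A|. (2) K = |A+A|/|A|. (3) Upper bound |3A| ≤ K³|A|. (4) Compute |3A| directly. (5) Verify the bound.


|A| = 6.
Step 1: Compute A + A by enumerating all 36 pairs.
A + A = {-8, -7, -6, -5, -4, -2, -1, 0, 1, 2, 3, 4, 6, 7, 8, 10, 12, 15, 20}, so |A + A| = 19.
Step 2: Doubling constant K = |A + A|/|A| = 19/6 = 19/6 ≈ 3.1667.
Step 3: Plünnecke-Ruzsa gives |3A| ≤ K³·|A| = (3.1667)³ · 6 ≈ 190.5278.
Step 4: Compute 3A = A + A + A directly by enumerating all triples (a,b,c) ∈ A³; |3A| = 35.
Step 5: Check 35 ≤ 190.5278? Yes ✓.

K = 19/6, Plünnecke-Ruzsa bound K³|A| ≈ 190.5278, |3A| = 35, inequality holds.


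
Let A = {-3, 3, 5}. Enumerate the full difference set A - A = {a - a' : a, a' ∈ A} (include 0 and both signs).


A - A = {a - a' : a, a' ∈ A}.
Compute a - a' for each ordered pair (a, a'):
a = -3: -3--3=0, -3-3=-6, -3-5=-8
a = 3: 3--3=6, 3-3=0, 3-5=-2
a = 5: 5--3=8, 5-3=2, 5-5=0
Collecting distinct values (and noting 0 appears from a-a):
A - A = {-8, -6, -2, 0, 2, 6, 8}
|A - A| = 7

A - A = {-8, -6, -2, 0, 2, 6, 8}


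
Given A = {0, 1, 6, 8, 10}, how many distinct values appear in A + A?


A + A = {a + a' : a, a' ∈ A}; |A| = 5.
General bounds: 2|A| - 1 ≤ |A + A| ≤ |A|(|A|+1)/2, i.e. 9 ≤ |A + A| ≤ 15.
Lower bound 2|A|-1 is attained iff A is an arithmetic progression.
Enumerate sums a + a' for a ≤ a' (symmetric, so this suffices):
a = 0: 0+0=0, 0+1=1, 0+6=6, 0+8=8, 0+10=10
a = 1: 1+1=2, 1+6=7, 1+8=9, 1+10=11
a = 6: 6+6=12, 6+8=14, 6+10=16
a = 8: 8+8=16, 8+10=18
a = 10: 10+10=20
Distinct sums: {0, 1, 2, 6, 7, 8, 9, 10, 11, 12, 14, 16, 18, 20}
|A + A| = 14

|A + A| = 14


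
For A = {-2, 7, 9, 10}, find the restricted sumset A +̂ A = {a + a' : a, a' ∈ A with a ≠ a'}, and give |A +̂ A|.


Restricted sumset: A +̂ A = {a + a' : a ∈ A, a' ∈ A, a ≠ a'}.
Equivalently, take A + A and drop any sum 2a that is achievable ONLY as a + a for a ∈ A (i.e. sums representable only with equal summands).
Enumerate pairs (a, a') with a < a' (symmetric, so each unordered pair gives one sum; this covers all a ≠ a'):
  -2 + 7 = 5
  -2 + 9 = 7
  -2 + 10 = 8
  7 + 9 = 16
  7 + 10 = 17
  9 + 10 = 19
Collected distinct sums: {5, 7, 8, 16, 17, 19}
|A +̂ A| = 6
(Reference bound: |A +̂ A| ≥ 2|A| - 3 for |A| ≥ 2, with |A| = 4 giving ≥ 5.)

|A +̂ A| = 6


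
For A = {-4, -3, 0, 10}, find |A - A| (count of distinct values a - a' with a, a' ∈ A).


A - A = {a - a' : a, a' ∈ A}; |A| = 4.
Bounds: 2|A|-1 ≤ |A - A| ≤ |A|² - |A| + 1, i.e. 7 ≤ |A - A| ≤ 13.
Note: 0 ∈ A - A always (from a - a). The set is symmetric: if d ∈ A - A then -d ∈ A - A.
Enumerate nonzero differences d = a - a' with a > a' (then include -d):
Positive differences: {1, 3, 4, 10, 13, 14}
Full difference set: {0} ∪ (positive diffs) ∪ (negative diffs).
|A - A| = 1 + 2·6 = 13 (matches direct enumeration: 13).

|A - A| = 13


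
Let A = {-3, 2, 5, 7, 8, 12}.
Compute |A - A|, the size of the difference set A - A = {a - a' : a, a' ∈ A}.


A - A = {a - a' : a, a' ∈ A}; |A| = 6.
Bounds: 2|A|-1 ≤ |A - A| ≤ |A|² - |A| + 1, i.e. 11 ≤ |A - A| ≤ 31.
Note: 0 ∈ A - A always (from a - a). The set is symmetric: if d ∈ A - A then -d ∈ A - A.
Enumerate nonzero differences d = a - a' with a > a' (then include -d):
Positive differences: {1, 2, 3, 4, 5, 6, 7, 8, 10, 11, 15}
Full difference set: {0} ∪ (positive diffs) ∪ (negative diffs).
|A - A| = 1 + 2·11 = 23 (matches direct enumeration: 23).

|A - A| = 23


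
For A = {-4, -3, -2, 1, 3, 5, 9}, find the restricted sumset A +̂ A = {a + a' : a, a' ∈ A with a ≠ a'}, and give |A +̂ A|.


Restricted sumset: A +̂ A = {a + a' : a ∈ A, a' ∈ A, a ≠ a'}.
Equivalently, take A + A and drop any sum 2a that is achievable ONLY as a + a for a ∈ A (i.e. sums representable only with equal summands).
Enumerate pairs (a, a') with a < a' (symmetric, so each unordered pair gives one sum; this covers all a ≠ a'):
  -4 + -3 = -7
  -4 + -2 = -6
  -4 + 1 = -3
  -4 + 3 = -1
  -4 + 5 = 1
  -4 + 9 = 5
  -3 + -2 = -5
  -3 + 1 = -2
  -3 + 3 = 0
  -3 + 5 = 2
  -3 + 9 = 6
  -2 + 1 = -1
  -2 + 3 = 1
  -2 + 5 = 3
  -2 + 9 = 7
  1 + 3 = 4
  1 + 5 = 6
  1 + 9 = 10
  3 + 5 = 8
  3 + 9 = 12
  5 + 9 = 14
Collected distinct sums: {-7, -6, -5, -3, -2, -1, 0, 1, 2, 3, 4, 5, 6, 7, 8, 10, 12, 14}
|A +̂ A| = 18
(Reference bound: |A +̂ A| ≥ 2|A| - 3 for |A| ≥ 2, with |A| = 7 giving ≥ 11.)

|A +̂ A| = 18


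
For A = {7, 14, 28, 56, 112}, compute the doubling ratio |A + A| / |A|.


|A| = 5.
Compute A + A by enumerating all 25 pairs.
A + A = {14, 21, 28, 35, 42, 56, 63, 70, 84, 112, 119, 126, 140, 168, 224}, so |A + A| = 15.
K = |A + A| / |A| = 15/5 = 3/1 ≈ 3.0000.
Reference: AP of size 5 gives K = 9/5 ≈ 1.8000; a fully generic set of size 5 gives K ≈ 3.0000.

|A| = 5, |A + A| = 15, K = 15/5 = 3/1.


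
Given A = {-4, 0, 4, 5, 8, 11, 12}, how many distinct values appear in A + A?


A + A = {a + a' : a, a' ∈ A}; |A| = 7.
General bounds: 2|A| - 1 ≤ |A + A| ≤ |A|(|A|+1)/2, i.e. 13 ≤ |A + A| ≤ 28.
Lower bound 2|A|-1 is attained iff A is an arithmetic progression.
Enumerate sums a + a' for a ≤ a' (symmetric, so this suffices):
a = -4: -4+-4=-8, -4+0=-4, -4+4=0, -4+5=1, -4+8=4, -4+11=7, -4+12=8
a = 0: 0+0=0, 0+4=4, 0+5=5, 0+8=8, 0+11=11, 0+12=12
a = 4: 4+4=8, 4+5=9, 4+8=12, 4+11=15, 4+12=16
a = 5: 5+5=10, 5+8=13, 5+11=16, 5+12=17
a = 8: 8+8=16, 8+11=19, 8+12=20
a = 11: 11+11=22, 11+12=23
a = 12: 12+12=24
Distinct sums: {-8, -4, 0, 1, 4, 5, 7, 8, 9, 10, 11, 12, 13, 15, 16, 17, 19, 20, 22, 23, 24}
|A + A| = 21

|A + A| = 21


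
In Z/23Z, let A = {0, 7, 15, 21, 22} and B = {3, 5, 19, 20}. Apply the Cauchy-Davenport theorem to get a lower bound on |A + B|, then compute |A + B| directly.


Cauchy-Davenport: |A + B| ≥ min(p, |A| + |B| - 1) for A, B nonempty in Z/pZ.
|A| = 5, |B| = 4, p = 23.
CD lower bound = min(23, 5 + 4 - 1) = min(23, 8) = 8.
Compute A + B mod 23 directly:
a = 0: 0+3=3, 0+5=5, 0+19=19, 0+20=20
a = 7: 7+3=10, 7+5=12, 7+19=3, 7+20=4
a = 15: 15+3=18, 15+5=20, 15+19=11, 15+20=12
a = 21: 21+3=1, 21+5=3, 21+19=17, 21+20=18
a = 22: 22+3=2, 22+5=4, 22+19=18, 22+20=19
A + B = {1, 2, 3, 4, 5, 10, 11, 12, 17, 18, 19, 20}, so |A + B| = 12.
Verify: 12 ≥ 8? Yes ✓.

CD lower bound = 8, actual |A + B| = 12.


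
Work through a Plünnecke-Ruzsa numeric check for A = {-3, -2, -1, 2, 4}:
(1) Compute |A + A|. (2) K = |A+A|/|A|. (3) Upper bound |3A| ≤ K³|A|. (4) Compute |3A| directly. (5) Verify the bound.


|A| = 5.
Step 1: Compute A + A by enumerating all 25 pairs.
A + A = {-6, -5, -4, -3, -2, -1, 0, 1, 2, 3, 4, 6, 8}, so |A + A| = 13.
Step 2: Doubling constant K = |A + A|/|A| = 13/5 = 13/5 ≈ 2.6000.
Step 3: Plünnecke-Ruzsa gives |3A| ≤ K³·|A| = (2.6000)³ · 5 ≈ 87.8800.
Step 4: Compute 3A = A + A + A directly by enumerating all triples (a,b,c) ∈ A³; |3A| = 20.
Step 5: Check 20 ≤ 87.8800? Yes ✓.

K = 13/5, Plünnecke-Ruzsa bound K³|A| ≈ 87.8800, |3A| = 20, inequality holds.


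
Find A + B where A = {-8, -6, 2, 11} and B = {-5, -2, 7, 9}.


A + B = {a + b : a ∈ A, b ∈ B}.
Enumerate all |A|·|B| = 4·4 = 16 pairs (a, b) and collect distinct sums.
a = -8: -8+-5=-13, -8+-2=-10, -8+7=-1, -8+9=1
a = -6: -6+-5=-11, -6+-2=-8, -6+7=1, -6+9=3
a = 2: 2+-5=-3, 2+-2=0, 2+7=9, 2+9=11
a = 11: 11+-5=6, 11+-2=9, 11+7=18, 11+9=20
Collecting distinct sums: A + B = {-13, -11, -10, -8, -3, -1, 0, 1, 3, 6, 9, 11, 18, 20}
|A + B| = 14

A + B = {-13, -11, -10, -8, -3, -1, 0, 1, 3, 6, 9, 11, 18, 20}


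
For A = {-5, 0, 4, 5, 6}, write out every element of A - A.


A - A = {a - a' : a, a' ∈ A}.
Compute a - a' for each ordered pair (a, a'):
a = -5: -5--5=0, -5-0=-5, -5-4=-9, -5-5=-10, -5-6=-11
a = 0: 0--5=5, 0-0=0, 0-4=-4, 0-5=-5, 0-6=-6
a = 4: 4--5=9, 4-0=4, 4-4=0, 4-5=-1, 4-6=-2
a = 5: 5--5=10, 5-0=5, 5-4=1, 5-5=0, 5-6=-1
a = 6: 6--5=11, 6-0=6, 6-4=2, 6-5=1, 6-6=0
Collecting distinct values (and noting 0 appears from a-a):
A - A = {-11, -10, -9, -6, -5, -4, -2, -1, 0, 1, 2, 4, 5, 6, 9, 10, 11}
|A - A| = 17

A - A = {-11, -10, -9, -6, -5, -4, -2, -1, 0, 1, 2, 4, 5, 6, 9, 10, 11}


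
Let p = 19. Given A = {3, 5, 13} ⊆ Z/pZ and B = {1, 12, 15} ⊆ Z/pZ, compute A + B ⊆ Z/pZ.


Work in Z/19Z: reduce every sum a + b modulo 19.
Enumerate all 9 pairs:
a = 3: 3+1=4, 3+12=15, 3+15=18
a = 5: 5+1=6, 5+12=17, 5+15=1
a = 13: 13+1=14, 13+12=6, 13+15=9
Distinct residues collected: {1, 4, 6, 9, 14, 15, 17, 18}
|A + B| = 8 (out of 19 total residues).

A + B = {1, 4, 6, 9, 14, 15, 17, 18}


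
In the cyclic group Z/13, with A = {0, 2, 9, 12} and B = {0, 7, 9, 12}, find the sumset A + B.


Work in Z/13Z: reduce every sum a + b modulo 13.
Enumerate all 16 pairs:
a = 0: 0+0=0, 0+7=7, 0+9=9, 0+12=12
a = 2: 2+0=2, 2+7=9, 2+9=11, 2+12=1
a = 9: 9+0=9, 9+7=3, 9+9=5, 9+12=8
a = 12: 12+0=12, 12+7=6, 12+9=8, 12+12=11
Distinct residues collected: {0, 1, 2, 3, 5, 6, 7, 8, 9, 11, 12}
|A + B| = 11 (out of 13 total residues).

A + B = {0, 1, 2, 3, 5, 6, 7, 8, 9, 11, 12}


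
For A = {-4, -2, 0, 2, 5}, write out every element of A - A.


A - A = {a - a' : a, a' ∈ A}.
Compute a - a' for each ordered pair (a, a'):
a = -4: -4--4=0, -4--2=-2, -4-0=-4, -4-2=-6, -4-5=-9
a = -2: -2--4=2, -2--2=0, -2-0=-2, -2-2=-4, -2-5=-7
a = 0: 0--4=4, 0--2=2, 0-0=0, 0-2=-2, 0-5=-5
a = 2: 2--4=6, 2--2=4, 2-0=2, 2-2=0, 2-5=-3
a = 5: 5--4=9, 5--2=7, 5-0=5, 5-2=3, 5-5=0
Collecting distinct values (and noting 0 appears from a-a):
A - A = {-9, -7, -6, -5, -4, -3, -2, 0, 2, 3, 4, 5, 6, 7, 9}
|A - A| = 15

A - A = {-9, -7, -6, -5, -4, -3, -2, 0, 2, 3, 4, 5, 6, 7, 9}


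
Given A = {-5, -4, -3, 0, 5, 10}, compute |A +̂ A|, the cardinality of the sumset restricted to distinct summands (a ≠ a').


Restricted sumset: A +̂ A = {a + a' : a ∈ A, a' ∈ A, a ≠ a'}.
Equivalently, take A + A and drop any sum 2a that is achievable ONLY as a + a for a ∈ A (i.e. sums representable only with equal summands).
Enumerate pairs (a, a') with a < a' (symmetric, so each unordered pair gives one sum; this covers all a ≠ a'):
  -5 + -4 = -9
  -5 + -3 = -8
  -5 + 0 = -5
  -5 + 5 = 0
  -5 + 10 = 5
  -4 + -3 = -7
  -4 + 0 = -4
  -4 + 5 = 1
  -4 + 10 = 6
  -3 + 0 = -3
  -3 + 5 = 2
  -3 + 10 = 7
  0 + 5 = 5
  0 + 10 = 10
  5 + 10 = 15
Collected distinct sums: {-9, -8, -7, -5, -4, -3, 0, 1, 2, 5, 6, 7, 10, 15}
|A +̂ A| = 14
(Reference bound: |A +̂ A| ≥ 2|A| - 3 for |A| ≥ 2, with |A| = 6 giving ≥ 9.)

|A +̂ A| = 14


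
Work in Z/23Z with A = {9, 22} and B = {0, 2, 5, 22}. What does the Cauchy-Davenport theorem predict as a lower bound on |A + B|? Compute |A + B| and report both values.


Cauchy-Davenport: |A + B| ≥ min(p, |A| + |B| - 1) for A, B nonempty in Z/pZ.
|A| = 2, |B| = 4, p = 23.
CD lower bound = min(23, 2 + 4 - 1) = min(23, 5) = 5.
Compute A + B mod 23 directly:
a = 9: 9+0=9, 9+2=11, 9+5=14, 9+22=8
a = 22: 22+0=22, 22+2=1, 22+5=4, 22+22=21
A + B = {1, 4, 8, 9, 11, 14, 21, 22}, so |A + B| = 8.
Verify: 8 ≥ 5? Yes ✓.

CD lower bound = 5, actual |A + B| = 8.


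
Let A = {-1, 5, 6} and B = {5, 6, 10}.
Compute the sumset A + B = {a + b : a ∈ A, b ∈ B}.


A + B = {a + b : a ∈ A, b ∈ B}.
Enumerate all |A|·|B| = 3·3 = 9 pairs (a, b) and collect distinct sums.
a = -1: -1+5=4, -1+6=5, -1+10=9
a = 5: 5+5=10, 5+6=11, 5+10=15
a = 6: 6+5=11, 6+6=12, 6+10=16
Collecting distinct sums: A + B = {4, 5, 9, 10, 11, 12, 15, 16}
|A + B| = 8

A + B = {4, 5, 9, 10, 11, 12, 15, 16}


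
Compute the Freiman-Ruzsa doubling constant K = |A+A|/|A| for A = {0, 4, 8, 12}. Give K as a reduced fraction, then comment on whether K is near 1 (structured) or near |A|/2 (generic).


|A| = 4.
Compute A + A by enumerating all 16 pairs.
A + A = {0, 4, 8, 12, 16, 20, 24}, so |A + A| = 7.
K = |A + A| / |A| = 7/4 (already in lowest terms) ≈ 1.7500.
Reference: AP of size 4 gives K = 7/4 ≈ 1.7500; a fully generic set of size 4 gives K ≈ 2.5000.

|A| = 4, |A + A| = 7, K = 7/4.


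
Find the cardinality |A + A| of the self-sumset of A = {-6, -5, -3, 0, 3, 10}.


A + A = {a + a' : a, a' ∈ A}; |A| = 6.
General bounds: 2|A| - 1 ≤ |A + A| ≤ |A|(|A|+1)/2, i.e. 11 ≤ |A + A| ≤ 21.
Lower bound 2|A|-1 is attained iff A is an arithmetic progression.
Enumerate sums a + a' for a ≤ a' (symmetric, so this suffices):
a = -6: -6+-6=-12, -6+-5=-11, -6+-3=-9, -6+0=-6, -6+3=-3, -6+10=4
a = -5: -5+-5=-10, -5+-3=-8, -5+0=-5, -5+3=-2, -5+10=5
a = -3: -3+-3=-6, -3+0=-3, -3+3=0, -3+10=7
a = 0: 0+0=0, 0+3=3, 0+10=10
a = 3: 3+3=6, 3+10=13
a = 10: 10+10=20
Distinct sums: {-12, -11, -10, -9, -8, -6, -5, -3, -2, 0, 3, 4, 5, 6, 7, 10, 13, 20}
|A + A| = 18

|A + A| = 18


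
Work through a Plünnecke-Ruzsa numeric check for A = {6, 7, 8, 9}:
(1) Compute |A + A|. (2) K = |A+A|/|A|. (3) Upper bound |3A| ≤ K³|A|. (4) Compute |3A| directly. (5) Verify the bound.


|A| = 4.
Step 1: Compute A + A by enumerating all 16 pairs.
A + A = {12, 13, 14, 15, 16, 17, 18}, so |A + A| = 7.
Step 2: Doubling constant K = |A + A|/|A| = 7/4 = 7/4 ≈ 1.7500.
Step 3: Plünnecke-Ruzsa gives |3A| ≤ K³·|A| = (1.7500)³ · 4 ≈ 21.4375.
Step 4: Compute 3A = A + A + A directly by enumerating all triples (a,b,c) ∈ A³; |3A| = 10.
Step 5: Check 10 ≤ 21.4375? Yes ✓.

K = 7/4, Plünnecke-Ruzsa bound K³|A| ≈ 21.4375, |3A| = 10, inequality holds.


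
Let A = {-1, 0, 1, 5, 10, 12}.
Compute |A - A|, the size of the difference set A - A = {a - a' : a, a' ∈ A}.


A - A = {a - a' : a, a' ∈ A}; |A| = 6.
Bounds: 2|A|-1 ≤ |A - A| ≤ |A|² - |A| + 1, i.e. 11 ≤ |A - A| ≤ 31.
Note: 0 ∈ A - A always (from a - a). The set is symmetric: if d ∈ A - A then -d ∈ A - A.
Enumerate nonzero differences d = a - a' with a > a' (then include -d):
Positive differences: {1, 2, 4, 5, 6, 7, 9, 10, 11, 12, 13}
Full difference set: {0} ∪ (positive diffs) ∪ (negative diffs).
|A - A| = 1 + 2·11 = 23 (matches direct enumeration: 23).

|A - A| = 23


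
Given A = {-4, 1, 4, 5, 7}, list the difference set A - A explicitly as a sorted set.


A - A = {a - a' : a, a' ∈ A}.
Compute a - a' for each ordered pair (a, a'):
a = -4: -4--4=0, -4-1=-5, -4-4=-8, -4-5=-9, -4-7=-11
a = 1: 1--4=5, 1-1=0, 1-4=-3, 1-5=-4, 1-7=-6
a = 4: 4--4=8, 4-1=3, 4-4=0, 4-5=-1, 4-7=-3
a = 5: 5--4=9, 5-1=4, 5-4=1, 5-5=0, 5-7=-2
a = 7: 7--4=11, 7-1=6, 7-4=3, 7-5=2, 7-7=0
Collecting distinct values (and noting 0 appears from a-a):
A - A = {-11, -9, -8, -6, -5, -4, -3, -2, -1, 0, 1, 2, 3, 4, 5, 6, 8, 9, 11}
|A - A| = 19

A - A = {-11, -9, -8, -6, -5, -4, -3, -2, -1, 0, 1, 2, 3, 4, 5, 6, 8, 9, 11}


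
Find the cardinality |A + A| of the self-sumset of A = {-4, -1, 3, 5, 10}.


A + A = {a + a' : a, a' ∈ A}; |A| = 5.
General bounds: 2|A| - 1 ≤ |A + A| ≤ |A|(|A|+1)/2, i.e. 9 ≤ |A + A| ≤ 15.
Lower bound 2|A|-1 is attained iff A is an arithmetic progression.
Enumerate sums a + a' for a ≤ a' (symmetric, so this suffices):
a = -4: -4+-4=-8, -4+-1=-5, -4+3=-1, -4+5=1, -4+10=6
a = -1: -1+-1=-2, -1+3=2, -1+5=4, -1+10=9
a = 3: 3+3=6, 3+5=8, 3+10=13
a = 5: 5+5=10, 5+10=15
a = 10: 10+10=20
Distinct sums: {-8, -5, -2, -1, 1, 2, 4, 6, 8, 9, 10, 13, 15, 20}
|A + A| = 14

|A + A| = 14


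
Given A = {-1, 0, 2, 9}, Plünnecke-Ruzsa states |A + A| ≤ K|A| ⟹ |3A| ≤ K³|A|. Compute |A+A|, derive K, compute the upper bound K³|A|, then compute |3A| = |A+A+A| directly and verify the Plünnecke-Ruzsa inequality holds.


|A| = 4.
Step 1: Compute A + A by enumerating all 16 pairs.
A + A = {-2, -1, 0, 1, 2, 4, 8, 9, 11, 18}, so |A + A| = 10.
Step 2: Doubling constant K = |A + A|/|A| = 10/4 = 10/4 ≈ 2.5000.
Step 3: Plünnecke-Ruzsa gives |3A| ≤ K³·|A| = (2.5000)³ · 4 ≈ 62.5000.
Step 4: Compute 3A = A + A + A directly by enumerating all triples (a,b,c) ∈ A³; |3A| = 19.
Step 5: Check 19 ≤ 62.5000? Yes ✓.

K = 10/4, Plünnecke-Ruzsa bound K³|A| ≈ 62.5000, |3A| = 19, inequality holds.


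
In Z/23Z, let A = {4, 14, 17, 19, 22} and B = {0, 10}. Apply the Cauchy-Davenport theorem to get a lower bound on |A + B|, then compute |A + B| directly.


Cauchy-Davenport: |A + B| ≥ min(p, |A| + |B| - 1) for A, B nonempty in Z/pZ.
|A| = 5, |B| = 2, p = 23.
CD lower bound = min(23, 5 + 2 - 1) = min(23, 6) = 6.
Compute A + B mod 23 directly:
a = 4: 4+0=4, 4+10=14
a = 14: 14+0=14, 14+10=1
a = 17: 17+0=17, 17+10=4
a = 19: 19+0=19, 19+10=6
a = 22: 22+0=22, 22+10=9
A + B = {1, 4, 6, 9, 14, 17, 19, 22}, so |A + B| = 8.
Verify: 8 ≥ 6? Yes ✓.

CD lower bound = 6, actual |A + B| = 8.


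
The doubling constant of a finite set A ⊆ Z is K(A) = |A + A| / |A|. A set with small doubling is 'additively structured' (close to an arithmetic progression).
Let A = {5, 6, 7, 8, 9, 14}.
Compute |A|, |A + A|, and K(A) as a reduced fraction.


|A| = 6.
Compute A + A by enumerating all 36 pairs.
A + A = {10, 11, 12, 13, 14, 15, 16, 17, 18, 19, 20, 21, 22, 23, 28}, so |A + A| = 15.
K = |A + A| / |A| = 15/6 = 5/2 ≈ 2.5000.
Reference: AP of size 6 gives K = 11/6 ≈ 1.8333; a fully generic set of size 6 gives K ≈ 3.5000.

|A| = 6, |A + A| = 15, K = 15/6 = 5/2.


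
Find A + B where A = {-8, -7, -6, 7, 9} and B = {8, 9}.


A + B = {a + b : a ∈ A, b ∈ B}.
Enumerate all |A|·|B| = 5·2 = 10 pairs (a, b) and collect distinct sums.
a = -8: -8+8=0, -8+9=1
a = -7: -7+8=1, -7+9=2
a = -6: -6+8=2, -6+9=3
a = 7: 7+8=15, 7+9=16
a = 9: 9+8=17, 9+9=18
Collecting distinct sums: A + B = {0, 1, 2, 3, 15, 16, 17, 18}
|A + B| = 8

A + B = {0, 1, 2, 3, 15, 16, 17, 18}


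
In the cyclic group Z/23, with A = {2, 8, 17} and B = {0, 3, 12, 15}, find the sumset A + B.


Work in Z/23Z: reduce every sum a + b modulo 23.
Enumerate all 12 pairs:
a = 2: 2+0=2, 2+3=5, 2+12=14, 2+15=17
a = 8: 8+0=8, 8+3=11, 8+12=20, 8+15=0
a = 17: 17+0=17, 17+3=20, 17+12=6, 17+15=9
Distinct residues collected: {0, 2, 5, 6, 8, 9, 11, 14, 17, 20}
|A + B| = 10 (out of 23 total residues).

A + B = {0, 2, 5, 6, 8, 9, 11, 14, 17, 20}


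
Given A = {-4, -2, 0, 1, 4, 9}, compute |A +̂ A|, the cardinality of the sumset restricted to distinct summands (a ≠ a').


Restricted sumset: A +̂ A = {a + a' : a ∈ A, a' ∈ A, a ≠ a'}.
Equivalently, take A + A and drop any sum 2a that is achievable ONLY as a + a for a ∈ A (i.e. sums representable only with equal summands).
Enumerate pairs (a, a') with a < a' (symmetric, so each unordered pair gives one sum; this covers all a ≠ a'):
  -4 + -2 = -6
  -4 + 0 = -4
  -4 + 1 = -3
  -4 + 4 = 0
  -4 + 9 = 5
  -2 + 0 = -2
  -2 + 1 = -1
  -2 + 4 = 2
  -2 + 9 = 7
  0 + 1 = 1
  0 + 4 = 4
  0 + 9 = 9
  1 + 4 = 5
  1 + 9 = 10
  4 + 9 = 13
Collected distinct sums: {-6, -4, -3, -2, -1, 0, 1, 2, 4, 5, 7, 9, 10, 13}
|A +̂ A| = 14
(Reference bound: |A +̂ A| ≥ 2|A| - 3 for |A| ≥ 2, with |A| = 6 giving ≥ 9.)

|A +̂ A| = 14


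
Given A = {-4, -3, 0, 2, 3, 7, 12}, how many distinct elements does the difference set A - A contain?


A - A = {a - a' : a, a' ∈ A}; |A| = 7.
Bounds: 2|A|-1 ≤ |A - A| ≤ |A|² - |A| + 1, i.e. 13 ≤ |A - A| ≤ 43.
Note: 0 ∈ A - A always (from a - a). The set is symmetric: if d ∈ A - A then -d ∈ A - A.
Enumerate nonzero differences d = a - a' with a > a' (then include -d):
Positive differences: {1, 2, 3, 4, 5, 6, 7, 9, 10, 11, 12, 15, 16}
Full difference set: {0} ∪ (positive diffs) ∪ (negative diffs).
|A - A| = 1 + 2·13 = 27 (matches direct enumeration: 27).

|A - A| = 27


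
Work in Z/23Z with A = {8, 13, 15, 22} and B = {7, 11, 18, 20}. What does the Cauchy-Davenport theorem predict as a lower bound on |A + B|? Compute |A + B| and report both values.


Cauchy-Davenport: |A + B| ≥ min(p, |A| + |B| - 1) for A, B nonempty in Z/pZ.
|A| = 4, |B| = 4, p = 23.
CD lower bound = min(23, 4 + 4 - 1) = min(23, 7) = 7.
Compute A + B mod 23 directly:
a = 8: 8+7=15, 8+11=19, 8+18=3, 8+20=5
a = 13: 13+7=20, 13+11=1, 13+18=8, 13+20=10
a = 15: 15+7=22, 15+11=3, 15+18=10, 15+20=12
a = 22: 22+7=6, 22+11=10, 22+18=17, 22+20=19
A + B = {1, 3, 5, 6, 8, 10, 12, 15, 17, 19, 20, 22}, so |A + B| = 12.
Verify: 12 ≥ 7? Yes ✓.

CD lower bound = 7, actual |A + B| = 12.


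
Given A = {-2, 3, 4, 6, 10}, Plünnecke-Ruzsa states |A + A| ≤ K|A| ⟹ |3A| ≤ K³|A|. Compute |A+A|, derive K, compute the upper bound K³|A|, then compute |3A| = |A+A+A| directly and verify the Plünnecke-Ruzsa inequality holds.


|A| = 5.
Step 1: Compute A + A by enumerating all 25 pairs.
A + A = {-4, 1, 2, 4, 6, 7, 8, 9, 10, 12, 13, 14, 16, 20}, so |A + A| = 14.
Step 2: Doubling constant K = |A + A|/|A| = 14/5 = 14/5 ≈ 2.8000.
Step 3: Plünnecke-Ruzsa gives |3A| ≤ K³·|A| = (2.8000)³ · 5 ≈ 109.7600.
Step 4: Compute 3A = A + A + A directly by enumerating all triples (a,b,c) ∈ A³; |3A| = 26.
Step 5: Check 26 ≤ 109.7600? Yes ✓.

K = 14/5, Plünnecke-Ruzsa bound K³|A| ≈ 109.7600, |3A| = 26, inequality holds.


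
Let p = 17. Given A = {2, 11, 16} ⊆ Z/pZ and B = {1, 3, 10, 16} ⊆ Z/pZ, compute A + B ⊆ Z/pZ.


Work in Z/17Z: reduce every sum a + b modulo 17.
Enumerate all 12 pairs:
a = 2: 2+1=3, 2+3=5, 2+10=12, 2+16=1
a = 11: 11+1=12, 11+3=14, 11+10=4, 11+16=10
a = 16: 16+1=0, 16+3=2, 16+10=9, 16+16=15
Distinct residues collected: {0, 1, 2, 3, 4, 5, 9, 10, 12, 14, 15}
|A + B| = 11 (out of 17 total residues).

A + B = {0, 1, 2, 3, 4, 5, 9, 10, 12, 14, 15}


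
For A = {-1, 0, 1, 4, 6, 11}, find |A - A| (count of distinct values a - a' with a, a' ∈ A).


A - A = {a - a' : a, a' ∈ A}; |A| = 6.
Bounds: 2|A|-1 ≤ |A - A| ≤ |A|² - |A| + 1, i.e. 11 ≤ |A - A| ≤ 31.
Note: 0 ∈ A - A always (from a - a). The set is symmetric: if d ∈ A - A then -d ∈ A - A.
Enumerate nonzero differences d = a - a' with a > a' (then include -d):
Positive differences: {1, 2, 3, 4, 5, 6, 7, 10, 11, 12}
Full difference set: {0} ∪ (positive diffs) ∪ (negative diffs).
|A - A| = 1 + 2·10 = 21 (matches direct enumeration: 21).

|A - A| = 21


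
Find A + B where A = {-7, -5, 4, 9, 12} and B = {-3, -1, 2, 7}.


A + B = {a + b : a ∈ A, b ∈ B}.
Enumerate all |A|·|B| = 5·4 = 20 pairs (a, b) and collect distinct sums.
a = -7: -7+-3=-10, -7+-1=-8, -7+2=-5, -7+7=0
a = -5: -5+-3=-8, -5+-1=-6, -5+2=-3, -5+7=2
a = 4: 4+-3=1, 4+-1=3, 4+2=6, 4+7=11
a = 9: 9+-3=6, 9+-1=8, 9+2=11, 9+7=16
a = 12: 12+-3=9, 12+-1=11, 12+2=14, 12+7=19
Collecting distinct sums: A + B = {-10, -8, -6, -5, -3, 0, 1, 2, 3, 6, 8, 9, 11, 14, 16, 19}
|A + B| = 16

A + B = {-10, -8, -6, -5, -3, 0, 1, 2, 3, 6, 8, 9, 11, 14, 16, 19}


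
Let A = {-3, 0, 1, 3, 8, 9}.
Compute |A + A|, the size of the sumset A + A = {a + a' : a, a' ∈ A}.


A + A = {a + a' : a, a' ∈ A}; |A| = 6.
General bounds: 2|A| - 1 ≤ |A + A| ≤ |A|(|A|+1)/2, i.e. 11 ≤ |A + A| ≤ 21.
Lower bound 2|A|-1 is attained iff A is an arithmetic progression.
Enumerate sums a + a' for a ≤ a' (symmetric, so this suffices):
a = -3: -3+-3=-6, -3+0=-3, -3+1=-2, -3+3=0, -3+8=5, -3+9=6
a = 0: 0+0=0, 0+1=1, 0+3=3, 0+8=8, 0+9=9
a = 1: 1+1=2, 1+3=4, 1+8=9, 1+9=10
a = 3: 3+3=6, 3+8=11, 3+9=12
a = 8: 8+8=16, 8+9=17
a = 9: 9+9=18
Distinct sums: {-6, -3, -2, 0, 1, 2, 3, 4, 5, 6, 8, 9, 10, 11, 12, 16, 17, 18}
|A + A| = 18

|A + A| = 18


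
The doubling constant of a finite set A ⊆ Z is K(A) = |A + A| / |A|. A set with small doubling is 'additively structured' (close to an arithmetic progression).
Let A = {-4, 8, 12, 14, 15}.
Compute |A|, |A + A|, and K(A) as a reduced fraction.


|A| = 5.
Compute A + A by enumerating all 25 pairs.
A + A = {-8, 4, 8, 10, 11, 16, 20, 22, 23, 24, 26, 27, 28, 29, 30}, so |A + A| = 15.
K = |A + A| / |A| = 15/5 = 3/1 ≈ 3.0000.
Reference: AP of size 5 gives K = 9/5 ≈ 1.8000; a fully generic set of size 5 gives K ≈ 3.0000.

|A| = 5, |A + A| = 15, K = 15/5 = 3/1.


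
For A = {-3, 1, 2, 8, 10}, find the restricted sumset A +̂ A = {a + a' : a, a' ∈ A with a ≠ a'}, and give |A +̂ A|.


Restricted sumset: A +̂ A = {a + a' : a ∈ A, a' ∈ A, a ≠ a'}.
Equivalently, take A + A and drop any sum 2a that is achievable ONLY as a + a for a ∈ A (i.e. sums representable only with equal summands).
Enumerate pairs (a, a') with a < a' (symmetric, so each unordered pair gives one sum; this covers all a ≠ a'):
  -3 + 1 = -2
  -3 + 2 = -1
  -3 + 8 = 5
  -3 + 10 = 7
  1 + 2 = 3
  1 + 8 = 9
  1 + 10 = 11
  2 + 8 = 10
  2 + 10 = 12
  8 + 10 = 18
Collected distinct sums: {-2, -1, 3, 5, 7, 9, 10, 11, 12, 18}
|A +̂ A| = 10
(Reference bound: |A +̂ A| ≥ 2|A| - 3 for |A| ≥ 2, with |A| = 5 giving ≥ 7.)

|A +̂ A| = 10


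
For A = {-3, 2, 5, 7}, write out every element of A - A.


A - A = {a - a' : a, a' ∈ A}.
Compute a - a' for each ordered pair (a, a'):
a = -3: -3--3=0, -3-2=-5, -3-5=-8, -3-7=-10
a = 2: 2--3=5, 2-2=0, 2-5=-3, 2-7=-5
a = 5: 5--3=8, 5-2=3, 5-5=0, 5-7=-2
a = 7: 7--3=10, 7-2=5, 7-5=2, 7-7=0
Collecting distinct values (and noting 0 appears from a-a):
A - A = {-10, -8, -5, -3, -2, 0, 2, 3, 5, 8, 10}
|A - A| = 11

A - A = {-10, -8, -5, -3, -2, 0, 2, 3, 5, 8, 10}


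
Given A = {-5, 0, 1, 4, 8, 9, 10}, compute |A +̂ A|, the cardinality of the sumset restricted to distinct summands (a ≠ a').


Restricted sumset: A +̂ A = {a + a' : a ∈ A, a' ∈ A, a ≠ a'}.
Equivalently, take A + A and drop any sum 2a that is achievable ONLY as a + a for a ∈ A (i.e. sums representable only with equal summands).
Enumerate pairs (a, a') with a < a' (symmetric, so each unordered pair gives one sum; this covers all a ≠ a'):
  -5 + 0 = -5
  -5 + 1 = -4
  -5 + 4 = -1
  -5 + 8 = 3
  -5 + 9 = 4
  -5 + 10 = 5
  0 + 1 = 1
  0 + 4 = 4
  0 + 8 = 8
  0 + 9 = 9
  0 + 10 = 10
  1 + 4 = 5
  1 + 8 = 9
  1 + 9 = 10
  1 + 10 = 11
  4 + 8 = 12
  4 + 9 = 13
  4 + 10 = 14
  8 + 9 = 17
  8 + 10 = 18
  9 + 10 = 19
Collected distinct sums: {-5, -4, -1, 1, 3, 4, 5, 8, 9, 10, 11, 12, 13, 14, 17, 18, 19}
|A +̂ A| = 17
(Reference bound: |A +̂ A| ≥ 2|A| - 3 for |A| ≥ 2, with |A| = 7 giving ≥ 11.)

|A +̂ A| = 17
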